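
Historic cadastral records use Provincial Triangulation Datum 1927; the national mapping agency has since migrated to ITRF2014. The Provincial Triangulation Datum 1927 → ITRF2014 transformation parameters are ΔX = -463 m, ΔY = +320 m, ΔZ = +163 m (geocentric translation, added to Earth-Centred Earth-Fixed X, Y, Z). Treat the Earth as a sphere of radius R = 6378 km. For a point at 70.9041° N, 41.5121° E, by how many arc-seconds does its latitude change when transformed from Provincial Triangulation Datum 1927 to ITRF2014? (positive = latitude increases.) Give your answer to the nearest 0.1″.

Δφ = 5.8″

sin φ = 0.944972, cos φ = 0.327150, sin λ = 0.662778, cos λ = 0.748816.
North component: ΔN = −sin φ cos λ·ΔX − sin φ sin λ·ΔY + cos φ·ΔZ = −(0.944972)(0.748816)(-463) − (0.944972)(0.662778)(320) + (0.327150)(163) = 180.53 m.
1° of latitude spans πR/180 = 111317 m, so Δφ = 180.53 / 111317 × 3600 = 5.838″.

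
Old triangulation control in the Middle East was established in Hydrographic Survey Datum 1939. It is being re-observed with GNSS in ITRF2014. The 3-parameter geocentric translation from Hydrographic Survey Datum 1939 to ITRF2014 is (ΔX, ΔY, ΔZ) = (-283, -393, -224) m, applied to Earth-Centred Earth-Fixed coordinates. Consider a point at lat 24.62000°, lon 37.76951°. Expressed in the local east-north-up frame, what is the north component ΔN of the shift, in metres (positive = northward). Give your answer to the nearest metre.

The local north axis is (−sin φ cos λ, −sin φ sin λ, cos φ), giving ΔN = 93.196 + 100.278 − 203.636 = -10.16 m.

ΔN = -10 m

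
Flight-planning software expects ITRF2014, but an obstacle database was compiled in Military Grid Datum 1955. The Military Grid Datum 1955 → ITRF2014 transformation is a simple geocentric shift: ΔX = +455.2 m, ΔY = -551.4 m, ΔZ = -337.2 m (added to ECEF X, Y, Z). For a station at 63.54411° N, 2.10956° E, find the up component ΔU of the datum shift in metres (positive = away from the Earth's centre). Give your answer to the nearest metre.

At φ = 63.54411°, λ = 2.10956°: sin φ = 0.895278, cos φ = 0.445509, sin λ = 0.036810, cos λ = 0.999322.
ΔU = cos φ cos λ·ΔX + cos φ sin λ·ΔY + sin φ·ΔZ = (0.445509)(0.999322)(455.2) + (0.445509)(0.036810)(-551.4) + (0.895278)(-337.2) = -108.27 m.

ΔU = -108 m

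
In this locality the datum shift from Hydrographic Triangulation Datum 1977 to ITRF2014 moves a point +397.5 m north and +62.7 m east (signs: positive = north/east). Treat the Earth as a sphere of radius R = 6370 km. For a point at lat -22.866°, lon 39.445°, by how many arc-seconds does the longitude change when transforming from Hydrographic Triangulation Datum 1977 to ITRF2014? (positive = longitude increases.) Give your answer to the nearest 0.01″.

Δλ = 2.20″

At latitude -22.866°, cos φ = 0.921416.
One radian of longitude at latitude φ spans R cos φ, so Δλ = ΔE / (R cos φ) = 62.7 / (6370000 × 0.921416) = 1.0682e-05 rad = 2.203″.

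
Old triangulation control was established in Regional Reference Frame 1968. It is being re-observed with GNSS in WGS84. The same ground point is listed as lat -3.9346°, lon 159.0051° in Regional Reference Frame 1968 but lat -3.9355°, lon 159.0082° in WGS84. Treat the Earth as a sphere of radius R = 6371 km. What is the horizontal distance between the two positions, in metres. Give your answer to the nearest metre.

358 m

Δφ = -3.9355° − -3.9346° = -0.0009°; Δλ = 159.0082° − 159.0051° = +0.0031°.
1° along a meridian = πR/180 = 111195 m.
ΔN = Δφ × 111195 = -100.1 m; ΔE = Δλ × 111195 × cos(-3.9346°) = +0.0031 × 111195 × 0.997643 = 343.9 m.
Distance = √(ΔE² + ΔN²) = √(343.9² + (-100.1)²) = 358.2 m.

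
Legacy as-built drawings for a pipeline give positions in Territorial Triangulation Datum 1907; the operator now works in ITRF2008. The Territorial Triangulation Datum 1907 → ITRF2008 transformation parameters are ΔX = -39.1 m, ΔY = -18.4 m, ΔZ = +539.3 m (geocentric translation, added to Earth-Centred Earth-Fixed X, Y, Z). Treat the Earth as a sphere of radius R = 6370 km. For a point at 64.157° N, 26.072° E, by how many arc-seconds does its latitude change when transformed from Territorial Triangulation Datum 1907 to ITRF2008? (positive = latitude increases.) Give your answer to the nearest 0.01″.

sin φ = 0.899992, cos φ = 0.435907, sin λ = 0.439500, cos λ = 0.898242.
North component: ΔN = −sin φ cos λ·ΔX − sin φ sin λ·ΔY + cos φ·ΔZ = −(0.899992)(0.898242)(-39.1) − (0.899992)(0.439500)(-18.4) + (0.435907)(539.3) = 273.97 m.
1° of latitude spans πR/180 = 111177 m, so Δφ = 273.97 / 111177 × 3600 = 8.871″.

Δφ = 8.87″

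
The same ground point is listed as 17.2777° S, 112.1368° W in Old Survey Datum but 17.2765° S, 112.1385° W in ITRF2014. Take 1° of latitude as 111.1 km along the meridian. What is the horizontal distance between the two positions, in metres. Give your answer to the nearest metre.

224 m

Δφ = -17.2765° − -17.2777° = +0.0012°; Δλ = -112.1385° − -112.1368° = -0.0017°.
ΔN = Δφ × 111100 = 133.3 m; ΔE = Δλ × 111100 × cos(-17.2777°) = -0.0017 × 111100 × 0.954876 = -180.3 m.
Distance = √(ΔE² + ΔN²) = √((-180.3)² + 133.3²) = 224.3 m.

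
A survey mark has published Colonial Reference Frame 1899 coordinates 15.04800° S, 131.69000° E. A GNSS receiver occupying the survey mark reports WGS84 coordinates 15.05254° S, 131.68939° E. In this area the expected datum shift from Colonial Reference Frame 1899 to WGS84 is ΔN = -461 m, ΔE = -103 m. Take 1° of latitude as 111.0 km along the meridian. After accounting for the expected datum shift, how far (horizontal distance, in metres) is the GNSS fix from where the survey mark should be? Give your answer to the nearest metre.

57 m

Observed coordinate differences: Δφ = -0.00454°, Δλ = -0.00061°.
Converting to metres (1° lat = 111000 m, cos φ = 0.965709): observed ΔN = -503.9 m, observed ΔE = -65.4 m.
Subtracting the expected shift leaves a residual of -503.9 − (-461) = -42.9 m north and -65.4 − (-103) = 37.6 m east.
Residual distance = √((-42.9)² + 37.6²) = 57.1 m.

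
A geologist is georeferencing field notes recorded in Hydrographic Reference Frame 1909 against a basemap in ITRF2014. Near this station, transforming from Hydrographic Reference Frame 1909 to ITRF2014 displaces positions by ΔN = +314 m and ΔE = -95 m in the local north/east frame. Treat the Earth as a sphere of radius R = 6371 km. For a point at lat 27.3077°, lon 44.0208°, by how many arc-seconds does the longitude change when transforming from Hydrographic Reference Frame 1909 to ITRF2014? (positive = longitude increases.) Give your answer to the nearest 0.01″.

At latitude 27.3077°, cos φ = 0.888556.
One radian of longitude at latitude φ spans R cos φ, so Δλ = ΔE / (R cos φ) = -95.0 / (6371000 × 0.888556) = -1.6782e-05 rad = -3.461″.

Δλ = -3.46″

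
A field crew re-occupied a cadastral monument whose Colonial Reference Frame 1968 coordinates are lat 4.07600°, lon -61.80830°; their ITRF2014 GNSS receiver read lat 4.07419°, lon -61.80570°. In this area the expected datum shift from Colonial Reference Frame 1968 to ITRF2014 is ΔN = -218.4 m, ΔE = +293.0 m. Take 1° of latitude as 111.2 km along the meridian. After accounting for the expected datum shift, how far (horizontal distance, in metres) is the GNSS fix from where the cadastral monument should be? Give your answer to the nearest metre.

18 m

Observed coordinate differences: Δφ = -0.00181°, Δλ = +0.00260°.
Converting to metres (1° lat = 111200 m, cos φ = 0.997471): observed ΔN = -201.3 m, observed ΔE = 288.4 m.
Subtracting the expected shift leaves a residual of -201.3 − (-218.4) = 17.1 m north and 288.4 − (293.0) = -4.6 m east.
Residual distance = √(17.1² + (-4.6)²) = 17.7 m.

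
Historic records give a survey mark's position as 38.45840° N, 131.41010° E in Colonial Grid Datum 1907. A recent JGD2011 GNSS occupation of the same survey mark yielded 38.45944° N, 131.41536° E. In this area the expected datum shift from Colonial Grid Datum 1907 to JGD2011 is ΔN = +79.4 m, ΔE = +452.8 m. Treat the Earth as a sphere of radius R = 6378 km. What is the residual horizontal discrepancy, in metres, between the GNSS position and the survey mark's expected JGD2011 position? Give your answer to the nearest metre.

37 m

Observed coordinate differences: Δφ = +0.00104°, Δλ = +0.00526°.
Converting to metres (1° lat = 111317 m, cos φ = 0.783060): observed ΔN = 115.8 m, observed ΔE = 458.5 m.
Subtracting the expected shift leaves a residual of 115.8 − (79.4) = 36.4 m north and 458.5 − (452.8) = 5.7 m east.
Residual distance = √(36.4² + 5.7²) = 36.8 m.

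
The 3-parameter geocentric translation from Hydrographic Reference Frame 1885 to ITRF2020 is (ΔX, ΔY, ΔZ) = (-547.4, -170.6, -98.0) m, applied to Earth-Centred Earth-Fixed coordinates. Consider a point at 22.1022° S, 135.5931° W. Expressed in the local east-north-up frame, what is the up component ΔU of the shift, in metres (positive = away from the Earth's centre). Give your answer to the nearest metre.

ΔU = 510 m

The local up (radial) axis is (cos φ cos λ, cos φ sin λ, sin φ), giving ΔU = 362.319 + 110.605 + 36.873 = 509.80 m.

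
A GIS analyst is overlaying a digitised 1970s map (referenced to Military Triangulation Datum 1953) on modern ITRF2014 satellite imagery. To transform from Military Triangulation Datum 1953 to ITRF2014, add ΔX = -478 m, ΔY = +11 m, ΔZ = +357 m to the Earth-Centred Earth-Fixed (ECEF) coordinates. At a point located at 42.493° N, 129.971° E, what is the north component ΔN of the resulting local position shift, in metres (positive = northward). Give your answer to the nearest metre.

At φ = 42.493°, λ = 129.971°: sin φ = 0.675500, cos φ = 0.737360, sin λ = 0.766370, cos λ = -0.642400.
ΔN = −sin φ cos λ·ΔX − sin φ sin λ·ΔY + cos φ·ΔZ = −(0.675500)(-0.642400)(-478) − (0.675500)(0.766370)(11) + (0.737360)(357) = 50.12 m.

ΔN = 50 m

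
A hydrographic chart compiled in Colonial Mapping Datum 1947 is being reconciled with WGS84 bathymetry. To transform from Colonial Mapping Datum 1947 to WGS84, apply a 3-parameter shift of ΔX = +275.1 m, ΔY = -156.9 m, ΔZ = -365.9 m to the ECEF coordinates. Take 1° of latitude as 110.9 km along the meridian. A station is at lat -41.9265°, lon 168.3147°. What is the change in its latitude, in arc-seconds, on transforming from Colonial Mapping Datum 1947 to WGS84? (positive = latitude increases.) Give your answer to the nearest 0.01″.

Δφ = -15.37″

sin φ = -0.668177, cos φ = 0.744003, sin λ = 0.202536, cos λ = -0.979275.
North component: ΔN = −sin φ cos λ·ΔX − sin φ sin λ·ΔY + cos φ·ΔZ = −(-0.668177)(-0.979275)(275.1) − (-0.668177)(0.202536)(-156.9) + (0.744003)(-365.9) = -473.47 m.
1° of latitude spans 110900 m, so Δφ = -473.47 / 110900 × 3600 = -15.370″.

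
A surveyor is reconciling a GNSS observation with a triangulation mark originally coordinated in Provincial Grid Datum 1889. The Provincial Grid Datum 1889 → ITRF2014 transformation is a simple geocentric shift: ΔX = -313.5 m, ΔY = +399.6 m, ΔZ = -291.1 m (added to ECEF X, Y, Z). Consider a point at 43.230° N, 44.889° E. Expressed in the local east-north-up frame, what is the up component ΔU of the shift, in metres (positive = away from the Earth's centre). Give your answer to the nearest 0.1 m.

The local up (radial) axis is (cos φ cos λ, cos φ sin λ, sin φ), giving ΔU = -161.829 + 205.477 − 199.383 = -155.74 m.

ΔU = -155.7 m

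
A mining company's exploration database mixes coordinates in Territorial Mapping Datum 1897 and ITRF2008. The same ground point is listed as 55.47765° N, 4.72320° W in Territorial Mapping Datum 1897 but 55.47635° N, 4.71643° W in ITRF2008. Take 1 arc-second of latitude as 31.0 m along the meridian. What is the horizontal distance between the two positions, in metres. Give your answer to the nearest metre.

Δφ = 55.47635° − 55.47765° = -0.00130°; Δλ = -4.71643° − -4.72320° = +0.00677°.
1° of latitude = 3600 × 31.00 = 111600 m.
ΔN = Δφ × 111600 = -145.1 m; ΔE = Δλ × 111600 × cos(55.47765°) = +0.00677 × 111600 × 0.566728 = 428.2 m.
Distance = √(ΔE² + ΔN²) = √(428.2² + (-145.1)²) = 452.1 m.

452 m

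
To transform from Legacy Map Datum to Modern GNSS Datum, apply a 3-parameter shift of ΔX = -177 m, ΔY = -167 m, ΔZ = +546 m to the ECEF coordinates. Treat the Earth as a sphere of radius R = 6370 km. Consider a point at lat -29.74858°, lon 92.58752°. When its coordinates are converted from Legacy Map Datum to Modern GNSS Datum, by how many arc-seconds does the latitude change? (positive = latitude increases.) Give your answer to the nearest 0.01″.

sin φ = -0.496195, cos φ = 0.868211, sin λ = 0.998980, cos λ = -0.045145.
North component: ΔN = −sin φ cos λ·ΔX − sin φ sin λ·ΔY + cos φ·ΔZ = −(-0.496195)(-0.045145)(-177) − (-0.496195)(0.998980)(-167) + (0.868211)(546) = 395.23 m.
1° of latitude spans πR/180 = 111177 m, so Δφ = 395.23 / 111177 × 3600 = 12.798″.

Δφ = 12.80″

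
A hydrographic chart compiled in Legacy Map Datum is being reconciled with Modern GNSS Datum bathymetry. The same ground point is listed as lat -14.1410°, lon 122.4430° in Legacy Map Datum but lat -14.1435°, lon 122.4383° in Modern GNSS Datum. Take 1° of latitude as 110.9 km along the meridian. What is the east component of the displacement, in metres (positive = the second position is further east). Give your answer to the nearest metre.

Δφ = -14.1435° − -14.1410° = -0.0025°; Δλ = 122.4383° − 122.4430° = -0.0047°.
ΔN = Δφ × 110900 = -277.2 m; ΔE = Δλ × 110900 × cos(-14.1410°) = -0.0047 × 110900 × 0.969697 = -505.4 m.

ΔE = -505 m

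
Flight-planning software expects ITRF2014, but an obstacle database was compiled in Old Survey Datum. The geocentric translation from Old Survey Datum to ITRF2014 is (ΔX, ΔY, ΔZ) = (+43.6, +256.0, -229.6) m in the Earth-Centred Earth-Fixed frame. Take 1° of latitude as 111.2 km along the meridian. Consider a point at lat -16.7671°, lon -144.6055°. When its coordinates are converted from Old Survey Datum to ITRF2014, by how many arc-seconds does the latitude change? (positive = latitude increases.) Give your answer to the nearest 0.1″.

sin φ = -0.288482, cos φ = 0.957485, sin λ = -0.579203, cos λ = -0.815183.
North component: ΔN = −sin φ cos λ·ΔX − sin φ sin λ·ΔY + cos φ·ΔZ = −(-0.288482)(-0.815183)(43.6) − (-0.288482)(-0.579203)(256.0) + (0.957485)(-229.6) = -272.87 m.
1° of latitude spans 111200 m, so Δφ = -272.87 / 111200 × 3600 = -8.834″.

Δφ = -8.8″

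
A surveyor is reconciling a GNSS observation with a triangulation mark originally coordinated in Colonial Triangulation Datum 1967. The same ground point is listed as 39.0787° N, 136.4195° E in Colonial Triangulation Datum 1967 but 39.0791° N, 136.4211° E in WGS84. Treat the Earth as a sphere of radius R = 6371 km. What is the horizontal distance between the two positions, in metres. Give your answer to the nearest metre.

Δφ = 39.0791° − 39.0787° = +0.0004°; Δλ = 136.4211° − 136.4195° = +0.0016°.
1° along a meridian = πR/180 = 111195 m.
ΔN = Δφ × 111195 = 44.5 m; ΔE = Δλ × 111195 × cos(39.0787°) = +0.0016 × 111195 × 0.776281 = 138.1 m.
Distance = √(ΔE² + ΔN²) = √(138.1² + 44.5²) = 145.1 m.

145 m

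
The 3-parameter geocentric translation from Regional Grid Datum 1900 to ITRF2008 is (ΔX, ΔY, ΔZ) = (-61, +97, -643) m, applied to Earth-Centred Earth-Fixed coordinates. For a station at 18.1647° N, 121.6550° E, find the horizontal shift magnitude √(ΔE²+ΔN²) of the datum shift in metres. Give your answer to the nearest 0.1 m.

646.7 m

At φ = 18.1647°, λ = 121.6550°: sin φ = 0.311750, cos φ = 0.950164, sin λ = 0.851224, cos λ = -0.524803.
ΔE = −sin λ·ΔX + cos λ·ΔY = −(0.851224)·(-61) + (-0.524803)·(97) = 1.02 m.
ΔN = −sin φ cos λ·ΔX − sin φ sin λ·ΔY + cos φ·ΔZ = −(0.311750)(-0.524803)(-61) − (0.311750)(0.851224)(97) + (0.950164)(-643) = -646.68 m.
Horizontal magnitude = √(ΔE² + ΔN²) = √(1.02² + (-646.68)²) = 646.68 m.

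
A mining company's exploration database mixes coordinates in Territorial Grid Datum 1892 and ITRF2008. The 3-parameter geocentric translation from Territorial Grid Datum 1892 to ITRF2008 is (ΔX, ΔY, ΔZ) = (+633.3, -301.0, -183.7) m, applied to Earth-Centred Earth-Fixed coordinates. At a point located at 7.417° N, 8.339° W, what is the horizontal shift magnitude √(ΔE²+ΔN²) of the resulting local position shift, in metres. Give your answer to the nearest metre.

The local east axis at (φ, λ) is (−sin λ, cos λ, 0), so ΔE = −sin(-8.339°)·633.3 + cos(-8.339°)·(-301.0) = -205.97 m.
The local north axis is (−sin φ cos λ, −sin φ sin λ, cos φ), giving ΔN = -80.888 − 5.635 − 182.163 = -268.69 m.
Horizontal magnitude = √(ΔE² + ΔN²) = √((-205.97)² + (-268.69)²) = 338.55 m.

339 m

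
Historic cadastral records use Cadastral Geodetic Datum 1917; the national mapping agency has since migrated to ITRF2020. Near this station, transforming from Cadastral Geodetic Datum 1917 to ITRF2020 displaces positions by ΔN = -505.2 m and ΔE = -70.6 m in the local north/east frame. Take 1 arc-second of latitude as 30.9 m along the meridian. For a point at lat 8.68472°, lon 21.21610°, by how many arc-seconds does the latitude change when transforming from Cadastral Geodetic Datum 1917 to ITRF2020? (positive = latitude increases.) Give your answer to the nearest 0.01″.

1″ of latitude = 30.90 m, so Δφ = -505.2 / 30.90 = -16.350″.

Δφ = -16.35″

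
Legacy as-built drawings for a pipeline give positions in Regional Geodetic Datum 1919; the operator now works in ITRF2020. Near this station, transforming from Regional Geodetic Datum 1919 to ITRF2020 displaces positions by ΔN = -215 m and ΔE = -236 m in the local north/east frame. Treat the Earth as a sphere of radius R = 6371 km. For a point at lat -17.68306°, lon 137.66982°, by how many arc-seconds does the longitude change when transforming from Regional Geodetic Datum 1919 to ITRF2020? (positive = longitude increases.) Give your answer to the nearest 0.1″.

Δλ = -8.0″

At latitude -17.68306°, cos φ = 0.952751.
One radian of longitude at latitude φ spans R cos φ, so Δλ = ΔE / (R cos φ) = -236.0 / (6371000 × 0.952751) = -3.8880e-05 rad = -8.020″.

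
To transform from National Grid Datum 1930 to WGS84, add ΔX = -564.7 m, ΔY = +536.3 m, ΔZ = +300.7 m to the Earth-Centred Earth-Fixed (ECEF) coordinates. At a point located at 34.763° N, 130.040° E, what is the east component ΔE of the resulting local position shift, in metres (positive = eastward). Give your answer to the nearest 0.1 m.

The local east axis at (φ, λ) is (−sin λ, cos λ, 0), so ΔE = −sin(130.040°)·(-564.7) + cos(130.040°)·536.3 = 87.32 m.

ΔE = 87.3 m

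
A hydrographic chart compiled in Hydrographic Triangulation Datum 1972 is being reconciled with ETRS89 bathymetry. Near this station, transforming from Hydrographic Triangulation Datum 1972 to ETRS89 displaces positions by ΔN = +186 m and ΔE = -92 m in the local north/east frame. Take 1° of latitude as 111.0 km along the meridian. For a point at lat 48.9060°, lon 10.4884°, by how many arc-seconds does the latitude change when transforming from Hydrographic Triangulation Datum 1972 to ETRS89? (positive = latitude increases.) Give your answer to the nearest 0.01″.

1° of latitude = 111.0 km, so Δφ = 186.0 / 111000 = 0.0016757° = 6.032″.

Δφ = 6.03″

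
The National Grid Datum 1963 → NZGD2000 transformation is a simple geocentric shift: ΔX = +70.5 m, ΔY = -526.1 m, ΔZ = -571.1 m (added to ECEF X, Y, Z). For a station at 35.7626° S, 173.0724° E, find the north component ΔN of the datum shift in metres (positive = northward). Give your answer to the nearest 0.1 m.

ΔN = -541.4 m

The local north axis is (−sin φ cos λ, −sin φ sin λ, cos φ), giving ΔN = -40.901 − 37.085 − 463.417 = -541.40 m.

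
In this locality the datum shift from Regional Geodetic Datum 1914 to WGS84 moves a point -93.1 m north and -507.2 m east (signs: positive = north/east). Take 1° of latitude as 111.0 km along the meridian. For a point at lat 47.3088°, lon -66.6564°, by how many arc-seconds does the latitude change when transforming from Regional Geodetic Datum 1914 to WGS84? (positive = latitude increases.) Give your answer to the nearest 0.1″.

1° of latitude = 111.0 km, so Δφ = -93.1 / 111000 = -0.0008387° = -3.019″.

Δφ = -3.0″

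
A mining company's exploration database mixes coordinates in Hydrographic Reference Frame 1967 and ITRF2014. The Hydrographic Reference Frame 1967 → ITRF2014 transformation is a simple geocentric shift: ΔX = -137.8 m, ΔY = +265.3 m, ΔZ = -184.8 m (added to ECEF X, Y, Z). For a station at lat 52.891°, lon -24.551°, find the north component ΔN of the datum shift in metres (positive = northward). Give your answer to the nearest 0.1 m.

ΔN = 76.4 m

At φ = 52.891°, λ = -24.551°: sin φ = 0.797489, cos φ = 0.603333, sin λ = -0.415503, cos λ = 0.909592.
ΔN = −sin φ cos λ·ΔX − sin φ sin λ·ΔY + cos φ·ΔZ = −(0.797489)(0.909592)(-137.8) − (0.797489)(-0.415503)(265.3) + (0.603333)(-184.8) = 76.37 m.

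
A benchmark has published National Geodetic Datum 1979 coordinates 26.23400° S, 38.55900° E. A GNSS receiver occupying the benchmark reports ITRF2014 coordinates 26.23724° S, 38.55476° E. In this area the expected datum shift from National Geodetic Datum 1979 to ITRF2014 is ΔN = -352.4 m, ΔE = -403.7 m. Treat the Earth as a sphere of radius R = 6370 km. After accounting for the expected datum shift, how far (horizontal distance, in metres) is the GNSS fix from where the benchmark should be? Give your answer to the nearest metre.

21 m

Observed coordinate differences: Δφ = -0.00324°, Δλ = -0.00424°.
Converting to metres (1° lat = 111177 m, cos φ = 0.896996): observed ΔN = -360.2 m, observed ΔE = -422.8 m.
Subtracting the expected shift leaves a residual of -360.2 − (-352.4) = -7.8 m north and -422.8 − (-403.7) = -19.1 m east.
Residual distance = √((-7.8)² + (-19.1)²) = 20.7 m.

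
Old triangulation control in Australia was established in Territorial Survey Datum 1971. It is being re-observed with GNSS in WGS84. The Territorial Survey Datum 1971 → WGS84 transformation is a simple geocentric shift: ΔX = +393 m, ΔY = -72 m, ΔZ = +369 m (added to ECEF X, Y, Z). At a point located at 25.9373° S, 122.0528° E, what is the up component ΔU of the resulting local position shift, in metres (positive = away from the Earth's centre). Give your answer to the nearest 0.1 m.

At φ = -25.9373°, λ = 122.0528°: sin φ = -0.437387, cos φ = 0.899273, sin λ = 0.847559, cos λ = -0.530701.
ΔU = cos φ cos λ·ΔX + cos φ sin λ·ΔY + sin φ·ΔZ = (0.899273)(-0.530701)(393) + (0.899273)(0.847559)(-72) + (-0.437387)(369) = -403.83 m.

ΔU = -403.8 m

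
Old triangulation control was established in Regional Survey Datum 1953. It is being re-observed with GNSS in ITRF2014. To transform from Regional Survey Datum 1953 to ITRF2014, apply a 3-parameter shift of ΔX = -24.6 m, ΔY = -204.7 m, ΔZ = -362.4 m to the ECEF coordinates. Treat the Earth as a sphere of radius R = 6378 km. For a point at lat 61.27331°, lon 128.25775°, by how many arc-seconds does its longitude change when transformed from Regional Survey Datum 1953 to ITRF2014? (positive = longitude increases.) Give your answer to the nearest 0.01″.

sin φ = 0.876922, cos φ = 0.480632, sin λ = 0.785233, cos λ = -0.619200.
East component: ΔE = −sin λ·ΔX + cos λ·ΔY = −(0.785233)(-24.6) + (-0.619200)(-204.7) = 146.07 m.
1° of latitude spans πR/180 = 111317 m; at latitude φ, 1° of longitude spans that × cos φ = 53502.6 m, so Δλ = 146.07 / 53502.6 × 3600 = 9.828″.

Δλ = 9.83″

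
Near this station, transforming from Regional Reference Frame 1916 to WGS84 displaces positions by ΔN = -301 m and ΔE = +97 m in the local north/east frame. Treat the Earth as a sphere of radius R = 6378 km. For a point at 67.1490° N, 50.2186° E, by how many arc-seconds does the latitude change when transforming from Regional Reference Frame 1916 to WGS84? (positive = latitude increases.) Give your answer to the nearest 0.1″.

On a sphere of radius R, 1 rad of latitude = R, so Δφ = ΔN / R = -301.0 / 6378000 = -4.7193e-05 rad = -9.734″.

Δφ = -9.7″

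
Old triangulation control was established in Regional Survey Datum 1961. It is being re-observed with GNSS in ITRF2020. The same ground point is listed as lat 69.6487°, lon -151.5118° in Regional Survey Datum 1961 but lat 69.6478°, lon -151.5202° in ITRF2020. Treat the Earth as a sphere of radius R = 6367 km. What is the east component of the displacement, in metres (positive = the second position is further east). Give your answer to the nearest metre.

Δφ = 69.6478° − 69.6487° = -0.0009°; Δλ = -151.5202° − -151.5118° = -0.0084°.
1° along a meridian = πR/180 = 111125 m.
ΔN = Δφ × 111125 = -100.0 m; ΔE = Δλ × 111125 × cos(69.6487°) = -0.0084 × 111125 × 0.347775 = -324.6 m.

ΔE = -325 m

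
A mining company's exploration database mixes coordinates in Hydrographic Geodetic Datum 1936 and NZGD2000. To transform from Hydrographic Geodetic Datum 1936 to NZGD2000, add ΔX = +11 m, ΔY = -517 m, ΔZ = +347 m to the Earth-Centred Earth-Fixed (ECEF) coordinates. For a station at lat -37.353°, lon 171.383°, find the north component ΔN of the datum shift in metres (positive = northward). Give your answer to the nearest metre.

ΔN = 222 m

The local north axis is (−sin φ cos λ, −sin φ sin λ, cos φ), giving ΔN = -6.599 − 46.998 + 275.835 = 222.24 m.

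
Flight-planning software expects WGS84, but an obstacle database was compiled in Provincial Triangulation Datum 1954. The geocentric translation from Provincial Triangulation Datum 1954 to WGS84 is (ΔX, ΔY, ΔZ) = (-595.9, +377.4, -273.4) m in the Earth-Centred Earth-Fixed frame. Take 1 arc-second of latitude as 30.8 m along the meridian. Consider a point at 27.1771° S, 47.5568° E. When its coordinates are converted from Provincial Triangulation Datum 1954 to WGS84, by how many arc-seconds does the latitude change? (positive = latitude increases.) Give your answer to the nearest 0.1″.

sin φ = -0.456742, cos φ = 0.889599, sin λ = 0.737947, cos λ = 0.674859.
North component: ΔN = −sin φ cos λ·ΔX − sin φ sin λ·ΔY + cos φ·ΔZ = −(-0.456742)(0.674859)(-595.9) − (-0.456742)(0.737947)(377.4) + (0.889599)(-273.4) = -299.69 m.
1° of latitude spans 3600 × 30.80 = 110880 m, so Δφ = -299.69 / 110880 × 3600 = -9.730″.

Δφ = -9.7″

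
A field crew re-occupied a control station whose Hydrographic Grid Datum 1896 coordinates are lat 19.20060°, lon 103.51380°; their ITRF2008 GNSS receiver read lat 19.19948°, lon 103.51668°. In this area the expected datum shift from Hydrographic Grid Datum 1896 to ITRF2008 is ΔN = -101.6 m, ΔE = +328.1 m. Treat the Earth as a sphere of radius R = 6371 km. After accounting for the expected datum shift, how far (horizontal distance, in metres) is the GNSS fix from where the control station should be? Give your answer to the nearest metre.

Observed coordinate differences: Δφ = -0.00112°, Δλ = +0.00288°.
Converting to metres (1° lat = 111195 m, cos φ = 0.944373): observed ΔN = -124.5 m, observed ΔE = 302.4 m.
Subtracting the expected shift leaves a residual of -124.5 − (-101.6) = -22.9 m north and 302.4 − (328.1) = -25.7 m east.
Residual distance = √((-22.9)² + (-25.7)²) = 34.4 m.

34 m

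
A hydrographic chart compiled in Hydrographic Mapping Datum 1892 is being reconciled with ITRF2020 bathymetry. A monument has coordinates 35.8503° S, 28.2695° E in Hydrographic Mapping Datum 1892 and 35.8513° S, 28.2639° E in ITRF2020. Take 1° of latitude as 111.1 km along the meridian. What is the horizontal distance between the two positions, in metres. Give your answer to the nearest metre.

Δφ = -35.8513° − -35.8503° = -0.0010°; Δλ = 28.2639° − 28.2695° = -0.0056°.
ΔN = Δφ × 111100 = -111.1 m; ΔE = Δλ × 111100 × cos(-35.8503°) = -0.0056 × 111100 × 0.810550 = -504.3 m.
Distance = √(ΔE² + ΔN²) = √((-504.3)² + (-111.1)²) = 516.4 m.

516 m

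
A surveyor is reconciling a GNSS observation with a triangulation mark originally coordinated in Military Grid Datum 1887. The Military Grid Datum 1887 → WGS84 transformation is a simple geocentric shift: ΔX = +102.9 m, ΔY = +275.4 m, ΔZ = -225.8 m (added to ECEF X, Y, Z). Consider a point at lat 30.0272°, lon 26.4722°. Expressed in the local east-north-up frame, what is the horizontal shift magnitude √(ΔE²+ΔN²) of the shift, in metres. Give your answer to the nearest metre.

363 m

The local east axis at (φ, λ) is (−sin λ, cos λ, 0), so ΔE = −sin(26.4722°)·102.9 + cos(26.4722°)·275.4 = 200.66 m.
The local north axis is (−sin φ cos λ, −sin φ sin λ, cos φ), giving ΔN = -46.093 − 61.432 − 195.495 = -303.02 m.
Horizontal magnitude = √(ΔE² + ΔN²) = √(200.66² + (-303.02)²) = 363.43 m.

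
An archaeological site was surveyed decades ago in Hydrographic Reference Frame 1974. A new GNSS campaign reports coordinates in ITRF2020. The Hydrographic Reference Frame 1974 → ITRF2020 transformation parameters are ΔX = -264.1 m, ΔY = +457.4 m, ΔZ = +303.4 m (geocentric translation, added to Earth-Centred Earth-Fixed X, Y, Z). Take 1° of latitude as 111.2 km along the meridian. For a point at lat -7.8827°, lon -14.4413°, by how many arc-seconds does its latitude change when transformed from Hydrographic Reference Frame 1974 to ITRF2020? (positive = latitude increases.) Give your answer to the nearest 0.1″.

sin φ = -0.137145, cos φ = 0.990551, sin λ = -0.249388, cos λ = 0.968404.
North component: ΔN = −sin φ cos λ·ΔX − sin φ sin λ·ΔY + cos φ·ΔZ = −(-0.137145)(0.968404)(-264.1) − (-0.137145)(-0.249388)(457.4) + (0.990551)(303.4) = 249.81 m.
1° of latitude spans 111200 m, so Δφ = 249.81 / 111200 × 3600 = 8.087″.

Δφ = 8.1″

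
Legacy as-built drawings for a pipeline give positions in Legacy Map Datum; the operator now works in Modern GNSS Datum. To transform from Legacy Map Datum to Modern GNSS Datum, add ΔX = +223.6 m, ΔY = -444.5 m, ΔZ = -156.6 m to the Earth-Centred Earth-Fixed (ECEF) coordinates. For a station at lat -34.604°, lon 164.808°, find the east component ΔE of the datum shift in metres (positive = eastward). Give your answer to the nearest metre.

ΔE = 370 m

At φ = -34.604°, λ = 164.808°: sin φ = -0.567901, cos φ = 0.823097, sin λ = 0.262054, cos λ = -0.965053.
ΔE = −sin λ·ΔX + cos λ·ΔY = −(0.262054)·(223.6) + (-0.965053)·(-444.5) = 370.37 m.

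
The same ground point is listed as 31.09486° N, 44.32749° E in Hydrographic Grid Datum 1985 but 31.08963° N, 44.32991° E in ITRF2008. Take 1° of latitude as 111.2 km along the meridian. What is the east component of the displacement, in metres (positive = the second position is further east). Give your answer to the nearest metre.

Δφ = 31.08963° − 31.09486° = -0.00523°; Δλ = 44.32991° − 44.32749° = +0.00242°.
ΔN = Δφ × 111200 = -581.6 m; ΔE = Δλ × 111200 × cos(31.09486°) = +0.00242 × 111200 × 0.856313 = 230.4 m.

ΔE = 230 m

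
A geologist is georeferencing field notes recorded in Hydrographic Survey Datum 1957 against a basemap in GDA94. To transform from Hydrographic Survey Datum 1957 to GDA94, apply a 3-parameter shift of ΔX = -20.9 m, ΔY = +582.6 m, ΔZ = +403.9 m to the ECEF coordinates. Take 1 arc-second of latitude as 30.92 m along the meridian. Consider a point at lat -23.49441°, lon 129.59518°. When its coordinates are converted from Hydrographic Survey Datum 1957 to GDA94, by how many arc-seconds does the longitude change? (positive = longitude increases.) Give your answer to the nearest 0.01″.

sin φ = -0.398660, cos φ = 0.917099, sin λ = 0.770567, cos λ = -0.637359.
East component: ΔE = −sin λ·ΔX + cos λ·ΔY = −(0.770567)(-20.9) + (-0.637359)(582.6) = -355.22 m.
1° of latitude spans 3600 × 30.92 = 111312 m; at latitude φ, 1° of longitude spans that × cos φ = 102084.1 m, so Δλ = -355.22 / 102084.1 × 3600 = -12.527″.

Δλ = -12.53″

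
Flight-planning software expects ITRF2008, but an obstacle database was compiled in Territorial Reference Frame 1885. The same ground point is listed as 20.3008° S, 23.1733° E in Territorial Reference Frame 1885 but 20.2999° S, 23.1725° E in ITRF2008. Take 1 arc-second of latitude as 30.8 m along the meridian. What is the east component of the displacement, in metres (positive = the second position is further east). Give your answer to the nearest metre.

Δφ = -20.2999° − -20.3008° = +0.0009°; Δλ = 23.1725° − 23.1733° = -0.0008°.
1° of latitude = 3600 × 30.80 = 110880 m.
ΔN = Δφ × 110880 = 99.8 m; ΔE = Δλ × 110880 × cos(-20.3008°) = -0.0008 × 110880 × 0.937884 = -83.2 m.

ΔE = -83 m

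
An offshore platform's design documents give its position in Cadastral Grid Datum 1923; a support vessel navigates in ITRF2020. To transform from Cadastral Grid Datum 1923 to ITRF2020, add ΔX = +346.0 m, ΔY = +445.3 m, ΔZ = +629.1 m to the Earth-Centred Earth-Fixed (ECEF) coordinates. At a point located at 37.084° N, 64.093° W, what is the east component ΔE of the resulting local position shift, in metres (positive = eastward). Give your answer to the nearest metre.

The local east axis at (φ, λ) is (−sin λ, cos λ, 0), so ΔE = −sin(-64.093°)·346.0 + cos(-64.093°)·445.3 = 505.79 m.

ΔE = 506 m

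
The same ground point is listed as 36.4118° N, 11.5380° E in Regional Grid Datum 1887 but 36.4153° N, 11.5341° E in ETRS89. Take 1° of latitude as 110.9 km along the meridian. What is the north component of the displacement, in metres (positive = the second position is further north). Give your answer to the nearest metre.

Δφ = 36.4153° − 36.4118° = +0.0035°; Δλ = 11.5341° − 11.5380° = -0.0039°.
ΔN = Δφ × 110900 = 388.2 m; ΔE = Δλ × 110900 × cos(36.4118°) = -0.0039 × 110900 × 0.804772 = -348.1 m.

ΔN = 388 m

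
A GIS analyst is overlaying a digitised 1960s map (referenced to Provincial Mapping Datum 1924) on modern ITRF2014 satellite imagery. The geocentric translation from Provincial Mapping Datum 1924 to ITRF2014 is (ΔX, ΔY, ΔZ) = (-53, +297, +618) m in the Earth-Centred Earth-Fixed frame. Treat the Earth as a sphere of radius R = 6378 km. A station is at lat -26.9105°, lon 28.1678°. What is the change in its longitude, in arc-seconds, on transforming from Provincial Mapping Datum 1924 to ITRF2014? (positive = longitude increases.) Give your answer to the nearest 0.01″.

Δλ = 10.40″

sin φ = -0.452598, cos φ = 0.891715, sin λ = 0.472055, cos λ = 0.881569.
East component: ΔE = −sin λ·ΔX + cos λ·ΔY = −(0.472055)(-53) + (0.881569)(297) = 286.84 m.
1° of latitude spans πR/180 = 111317 m; at latitude φ, 1° of longitude spans that × cos φ = 99263.1 m, so Δλ = 286.84 / 99263.1 × 3600 = 10.403″.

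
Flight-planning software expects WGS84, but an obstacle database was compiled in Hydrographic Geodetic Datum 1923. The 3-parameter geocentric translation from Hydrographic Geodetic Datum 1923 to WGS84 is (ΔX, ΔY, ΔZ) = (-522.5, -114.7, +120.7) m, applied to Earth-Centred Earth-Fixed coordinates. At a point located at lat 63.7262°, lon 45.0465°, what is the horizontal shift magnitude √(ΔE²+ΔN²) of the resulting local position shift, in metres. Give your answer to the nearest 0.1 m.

At φ = 63.7262°, λ = 45.0465°: sin φ = 0.896689, cos φ = 0.442661, sin λ = 0.707680, cos λ = 0.706533.
ΔE = −sin λ·ΔX + cos λ·ΔY = −(0.707680)·(-522.5) + (0.706533)·(-114.7) = 288.72 m.
ΔN = −sin φ cos λ·ΔX − sin φ sin λ·ΔY + cos φ·ΔZ = −(0.896689)(0.706533)(-522.5) − (0.896689)(0.707680)(-114.7) + (0.442661)(120.7) = 457.24 m.
Horizontal magnitude = √(ΔE² + ΔN²) = √(288.72² + 457.24²) = 540.77 m.

540.8 m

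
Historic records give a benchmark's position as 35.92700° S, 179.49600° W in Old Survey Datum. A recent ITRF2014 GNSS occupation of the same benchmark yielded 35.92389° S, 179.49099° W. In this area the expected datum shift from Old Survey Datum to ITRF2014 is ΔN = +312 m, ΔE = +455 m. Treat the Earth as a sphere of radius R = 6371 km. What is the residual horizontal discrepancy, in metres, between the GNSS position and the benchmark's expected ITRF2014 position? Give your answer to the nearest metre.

34 m

Observed coordinate differences: Δφ = +0.00311°, Δλ = +0.00501°.
Converting to metres (1° lat = 111195 m, cos φ = 0.809765): observed ΔN = 345.8 m, observed ΔE = 451.1 m.
Subtracting the expected shift leaves a residual of 345.8 − (312) = 33.8 m north and 451.1 − (455) = -3.9 m east.
Residual distance = √(33.8² + (-3.9)²) = 34.0 m.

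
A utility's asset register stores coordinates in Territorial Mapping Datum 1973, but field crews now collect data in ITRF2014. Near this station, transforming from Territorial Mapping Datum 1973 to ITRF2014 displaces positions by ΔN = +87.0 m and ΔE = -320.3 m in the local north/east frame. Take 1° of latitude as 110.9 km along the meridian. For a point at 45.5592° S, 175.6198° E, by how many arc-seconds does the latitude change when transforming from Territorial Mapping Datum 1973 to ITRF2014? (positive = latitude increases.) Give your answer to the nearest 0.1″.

1° of latitude = 110.9 km, so Δφ = 87.0 / 110900 = 0.0007845° = 2.824″.

Δφ = 2.8″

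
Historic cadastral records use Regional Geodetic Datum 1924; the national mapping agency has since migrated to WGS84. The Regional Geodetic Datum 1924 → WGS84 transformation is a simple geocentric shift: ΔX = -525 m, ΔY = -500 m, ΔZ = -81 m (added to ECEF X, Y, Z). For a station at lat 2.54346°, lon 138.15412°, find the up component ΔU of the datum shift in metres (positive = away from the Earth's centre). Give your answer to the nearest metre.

At φ = 2.54346°, λ = 138.15412°: sin φ = 0.044377, cos φ = 0.999015, sin λ = 0.667129, cos λ = -0.744942.
ΔU = cos φ cos λ·ΔX + cos φ sin λ·ΔY + sin φ·ΔZ = (0.999015)(-0.744942)(-525) + (0.999015)(0.667129)(-500) + (0.044377)(-81) = 53.88 m.

ΔU = 54 m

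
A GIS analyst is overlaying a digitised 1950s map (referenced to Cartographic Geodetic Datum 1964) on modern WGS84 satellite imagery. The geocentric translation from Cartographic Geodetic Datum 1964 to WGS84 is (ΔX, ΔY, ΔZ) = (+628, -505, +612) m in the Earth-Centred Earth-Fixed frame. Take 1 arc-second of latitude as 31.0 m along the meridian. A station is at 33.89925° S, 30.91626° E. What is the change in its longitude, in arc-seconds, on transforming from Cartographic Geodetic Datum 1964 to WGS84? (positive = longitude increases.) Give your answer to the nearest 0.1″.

Δλ = -29.4″

sin φ = -0.557734, cos φ = 0.830020, sin λ = 0.513785, cos λ = 0.857919.
East component: ΔE = −sin λ·ΔX + cos λ·ΔY = −(0.513785)(628) + (0.857919)(-505) = -755.91 m.
1° of latitude spans 3600 × 31.00 = 111600 m; at latitude φ, 1° of longitude spans that × cos φ = 92630.2 m, so Δλ = -755.91 / 92630.2 × 3600 = -29.378″.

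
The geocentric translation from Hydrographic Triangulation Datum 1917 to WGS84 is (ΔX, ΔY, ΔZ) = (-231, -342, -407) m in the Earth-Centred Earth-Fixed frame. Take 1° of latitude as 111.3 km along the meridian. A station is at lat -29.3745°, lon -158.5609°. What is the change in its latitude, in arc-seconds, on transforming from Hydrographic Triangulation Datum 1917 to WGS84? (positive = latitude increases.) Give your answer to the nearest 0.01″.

Δφ = -6.08″

sin φ = -0.490516, cos φ = 0.871432, sin λ = -0.365512, cos λ = -0.930807.
North component: ΔN = −sin φ cos λ·ΔX − sin φ sin λ·ΔY + cos φ·ΔZ = −(-0.490516)(-0.930807)(-231) − (-0.490516)(-0.365512)(-342) + (0.871432)(-407) = -187.89 m.
1° of latitude spans 111300 m, so Δφ = -187.89 / 111300 × 3600 = -6.077″.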